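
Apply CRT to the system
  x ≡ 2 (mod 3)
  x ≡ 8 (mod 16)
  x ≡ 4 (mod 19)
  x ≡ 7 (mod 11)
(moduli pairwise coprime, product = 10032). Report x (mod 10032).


Product of moduli M = 3 · 16 · 19 · 11 = 10032.
Merge one congruence at a time:
  Start: x ≡ 2 (mod 3).
  Combine with x ≡ 8 (mod 16); new modulus lcm = 48.
    Write x = 2 + 3·t and substitute into x ≡ 8 (mod 16): 3·t ≡ 8 − 2 = 6 (mod 16).
    The inverse of 3 mod 16 is 11 (since 3·11 = 33 = 2·16 + 1), so t ≡ 11·6 = 66 ≡ 2 (mod 16).
    Then x = 2 + 3·2 = 8, valid modulo lcm(3, 16) = 48: x ≡ 8 (mod 48).
  Combine with x ≡ 4 (mod 19); new modulus lcm = 912.
    Write x = 8 + 48·t and substitute into x ≡ 4 (mod 19): 48·t ≡ 4 − 8 = -4 (mod 19).
    Reduce coefficients mod 19: 10·t ≡ 15 (mod 19).
    The inverse of 10 mod 19 is 2 (since 10·2 = 20 = 1·19 + 1), so t ≡ 2·15 = 30 ≡ 11 (mod 19).
    Then x = 8 + 48·11 = 536, valid modulo lcm(48, 19) = 912: x ≡ 536 (mod 912).
  Combine with x ≡ 7 (mod 11); new modulus lcm = 10032.
    Write x = 536 + 912·t and substitute into x ≡ 7 (mod 11): 912·t ≡ 7 − 536 = -529 (mod 11).
    Reduce coefficients mod 11: 10·t ≡ 10 (mod 11).
    The inverse of 10 mod 11 is 10 (since 10·10 = 100 = 9·11 + 1), so t ≡ 10·10 = 100 ≡ 1 (mod 11).
    Then x = 536 + 912·1 = 1448, valid modulo lcm(912, 11) = 10032: x ≡ 1448 (mod 10032).
Verify against each original: 1448 mod 3 = 2, 1448 mod 16 = 8, 1448 mod 19 = 4, 1448 mod 11 = 7.

x ≡ 1448 (mod 10032).


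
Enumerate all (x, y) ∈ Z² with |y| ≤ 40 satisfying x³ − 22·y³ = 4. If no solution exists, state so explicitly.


The equation is x³ - 22y³ = 4. For fixed y, x³ = 22·y³ + 4, so a solution requires the RHS to be a perfect cube.
Strategy: iterate y from -40 to 40, compute RHS = 22·y³ + 4, and check whether it is a (positive or negative) perfect cube.
Check small values of y:
  y = 0: RHS = 4 is not a perfect cube.
  y = 1: RHS = 26 is not a perfect cube.
  y = -1: RHS = -18 is not a perfect cube.
  y = 2: RHS = 180 is not a perfect cube.
  y = -2: RHS = -172 is not a perfect cube.
  y = 3: RHS = 598 is not a perfect cube.
  y = -3: RHS = -590 is not a perfect cube.
Continuing the search up to |y| = 40 finds no solutions either.
No (x, y) in the scanned range satisfies the equation.

No integer solutions with |y| ≤ 40.


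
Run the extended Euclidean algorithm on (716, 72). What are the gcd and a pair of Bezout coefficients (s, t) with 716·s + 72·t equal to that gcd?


Euclidean algorithm on (716, 72) — divide until remainder is 0:
  716 = 9 · 72 + 68
  72 = 1 · 68 + 4
  68 = 17 · 4 + 0
gcd(716, 72) = 4.
Track Bezout coefficients alongside the remainders: start with r₀ = 716 = a·1 + b·0 (s = 1, t = 0) and r₁ = 72 = a·0 + b·1 (s = 0, t = 1); each new remainder r_{k+1} = r_{k-1} − q_k·r_k inherits s_{k+1} = s_{k-1} − q_k·s_k, t_{k+1} = t_{k-1} − q_k·t_k, so r_k = a·s_k + b·t_k at every step:
  q = 9: r = 68, s = 1 − 9·0 = 1, t = 0 − 9·1 = -9  (check: 716·1 + 72·(-9) = 68)
  q = 1: r = 4, s = 0 − 1·1 = -1, t = 1 − 1·(-9) = 10  (check: 716·(-1) + 72·10 = 4)
The row with r = 4 (the gcd) gives the Bezout coefficients s = -1, t = 10.
Result: 716 · (-1) + 72 · (10) = 4.

gcd(716, 72) = 4; s = -1, t = 10 (check: 716·(-1) + 72·10 = 4).


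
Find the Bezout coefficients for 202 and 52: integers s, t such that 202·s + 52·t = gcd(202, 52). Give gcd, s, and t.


Euclidean algorithm on (202, 52) — divide until remainder is 0:
  202 = 3 · 52 + 46
  52 = 1 · 46 + 6
  46 = 7 · 6 + 4
  6 = 1 · 4 + 2
  4 = 2 · 2 + 0
gcd(202, 52) = 2.
Track Bezout coefficients alongside the remainders: start with r₀ = 202 = a·1 + b·0 (s = 1, t = 0) and r₁ = 52 = a·0 + b·1 (s = 0, t = 1); each new remainder r_{k+1} = r_{k-1} − q_k·r_k inherits s_{k+1} = s_{k-1} − q_k·s_k, t_{k+1} = t_{k-1} − q_k·t_k, so r_k = a·s_k + b·t_k at every step:
  q = 3: r = 46, s = 1 − 3·0 = 1, t = 0 − 3·1 = -3  (check: 202·1 + 52·(-3) = 46)
  q = 1: r = 6, s = 0 − 1·1 = -1, t = 1 − 1·(-3) = 4  (check: 202·(-1) + 52·4 = 6)
  q = 7: r = 4, s = 1 − 7·(-1) = 8, t = -3 − 7·4 = -31  (check: 202·8 + 52·(-31) = 4)
  q = 1: r = 2, s = -1 − 1·8 = -9, t = 4 − 1·(-31) = 35  (check: 202·(-9) + 52·35 = 2)
The row with r = 2 (the gcd) gives the Bezout coefficients s = -9, t = 35.
Result: 202 · (-9) + 52 · (35) = 2.

gcd(202, 52) = 2; s = -9, t = 35 (check: 202·(-9) + 52·35 = 2).


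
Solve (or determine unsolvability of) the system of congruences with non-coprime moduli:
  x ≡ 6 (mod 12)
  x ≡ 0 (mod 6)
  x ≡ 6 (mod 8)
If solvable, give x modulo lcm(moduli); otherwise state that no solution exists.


Moduli 12, 6, 8 are not pairwise coprime, so CRT works modulo lcm(m_i) when all pairwise compatibility conditions hold.
Pairwise compatibility: gcd(m_i, m_j) must divide a_i - a_j for every pair.
Merge one congruence at a time:
  Start: x ≡ 6 (mod 12).
  Combine with x ≡ 0 (mod 6): gcd(12, 6) = 6; 0 - 6 = -6, which IS divisible by 6, so compatible.
    Write x = 6 + 12·t and substitute into x ≡ 0 (mod 6): 12·t ≡ 0 − 6 = -6 (mod 6).
    Divide the congruence (and modulus) by g = 6: 2·t ≡ -1 (mod 1).
    Modulo 1 every t works; take t = 0.
    Then x = 6 + 12·0 = 6, valid modulo lcm(12, 6) = 12: x ≡ 6 (mod 12).
  Combine with x ≡ 6 (mod 8): gcd(12, 8) = 4; 6 - 6 = 0, which IS divisible by 4, so compatible.
    Write x = 6 + 12·t and substitute into x ≡ 6 (mod 8): 12·t ≡ 6 − 6 = 0 (mod 8).
    Divide the congruence (and modulus) by g = 4: 3·t ≡ 0 (mod 2).
    Reduce coefficients mod 2: 1·t ≡ 0 (mod 2).
    So t ≡ 0 (mod 2).
    Then x = 6 + 12·0 = 6, valid modulo lcm(12, 8) = 24: x ≡ 6 (mod 24).
Verify: 6 mod 12 = 6, 6 mod 6 = 0, 6 mod 8 = 6.

x ≡ 6 (mod 24).


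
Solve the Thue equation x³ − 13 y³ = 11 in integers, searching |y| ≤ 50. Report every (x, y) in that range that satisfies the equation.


The equation is x³ - 13y³ = 11. For fixed y, x³ = 13·y³ + 11, so a solution requires the RHS to be a perfect cube.
Strategy: iterate y from -50 to 50, compute RHS = 13·y³ + 11, and check whether it is a (positive or negative) perfect cube.
Check small values of y:
  y = 0: RHS = 11 is not a perfect cube.
  y = 1: RHS = 24 is not a perfect cube.
  y = -1: RHS = -2 is not a perfect cube.
  y = 2: RHS = 115 is not a perfect cube.
  y = -2: RHS = -93 is not a perfect cube.
  y = 3: RHS = 362 is not a perfect cube.
  y = -3: RHS = -340 is not a perfect cube.
Continuing the search up to |y| = 50 finds no solutions either.
No (x, y) in the scanned range satisfies the equation.

No integer solutions with |y| ≤ 50.


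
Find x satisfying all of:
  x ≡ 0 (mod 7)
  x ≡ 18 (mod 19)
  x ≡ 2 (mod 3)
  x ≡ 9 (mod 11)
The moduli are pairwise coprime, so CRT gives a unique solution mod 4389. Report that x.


Product of moduli M = 7 · 19 · 3 · 11 = 4389.
Merge one congruence at a time:
  Start: x ≡ 0 (mod 7).
  Combine with x ≡ 18 (mod 19); new modulus lcm = 133.
    Write x = 0 + 7·t and substitute into x ≡ 18 (mod 19): 7·t ≡ 18 − 0 = 18 (mod 19).
    The inverse of 7 mod 19 is 11 (since 7·11 = 77 = 4·19 + 1), so t ≡ 11·18 = 198 ≡ 8 (mod 19).
    Then x = 0 + 7·8 = 56, valid modulo lcm(7, 19) = 133: x ≡ 56 (mod 133).
  Combine with x ≡ 2 (mod 3); new modulus lcm = 399.
    Write x = 56 + 133·t and substitute into x ≡ 2 (mod 3): 133·t ≡ 2 − 56 = -54 (mod 3).
    Reduce coefficients mod 3: 1·t ≡ 0 (mod 3).
    So t ≡ 0 (mod 3).
    Then x = 56 + 133·0 = 56, valid modulo lcm(133, 3) = 399: x ≡ 56 (mod 399).
  Combine with x ≡ 9 (mod 11); new modulus lcm = 4389.
    Write x = 56 + 399·t and substitute into x ≡ 9 (mod 11): 399·t ≡ 9 − 56 = -47 (mod 11).
    Reduce coefficients mod 11: 3·t ≡ 8 (mod 11).
    The inverse of 3 mod 11 is 4 (since 3·4 = 12 = 1·11 + 1), so t ≡ 4·8 = 32 ≡ 10 (mod 11).
    Then x = 56 + 399·10 = 4046, valid modulo lcm(399, 11) = 4389: x ≡ 4046 (mod 4389).
Verify against each original: 4046 mod 7 = 0, 4046 mod 19 = 18, 4046 mod 3 = 2, 4046 mod 11 = 9.

x ≡ 4046 (mod 4389).


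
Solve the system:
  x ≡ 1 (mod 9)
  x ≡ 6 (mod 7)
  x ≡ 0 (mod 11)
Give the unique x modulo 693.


Moduli 9, 7, 11 are pairwise coprime; by CRT there is a unique solution modulo M = 9 · 7 · 11 = 693.
Solve pairwise, accumulating the modulus:
  Start with x ≡ 1 (mod 9).
  Combine with x ≡ 6 (mod 7): since gcd(9, 7) = 1, we get a unique residue mod 63.
    Write x = 1 + 9·t and substitute into x ≡ 6 (mod 7): 9·t ≡ 6 − 1 = 5 (mod 7).
    Reduce coefficients mod 7: 2·t ≡ 5 (mod 7).
    The inverse of 2 mod 7 is 4 (since 2·4 = 8 = 1·7 + 1), so t ≡ 4·5 = 20 ≡ 6 (mod 7).
    Then x = 1 + 9·6 = 55, valid modulo lcm(9, 7) = 63: x ≡ 55 (mod 63).
  Combine with x ≡ 0 (mod 11): since gcd(63, 11) = 1, we get a unique residue mod 693.
    Write x = 55 + 63·t and substitute into x ≡ 0 (mod 11): 63·t ≡ 0 − 55 = -55 (mod 11).
    Reduce coefficients mod 11: 8·t ≡ 0 (mod 11).
    The inverse of 8 mod 11 is 7 (since 8·7 = 56 = 5·11 + 1), so t ≡ 7·0 = 0 ≡ 0 (mod 11).
    Then x = 55 + 63·0 = 55, valid modulo lcm(63, 11) = 693: x ≡ 55 (mod 693).
Verify: 55 mod 9 = 1 ✓, 55 mod 7 = 6 ✓, 55 mod 11 = 0 ✓.

x ≡ 55 (mod 693).


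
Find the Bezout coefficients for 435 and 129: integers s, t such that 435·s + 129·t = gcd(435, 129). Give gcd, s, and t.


Euclidean algorithm on (435, 129) — divide until remainder is 0:
  435 = 3 · 129 + 48
  129 = 2 · 48 + 33
  48 = 1 · 33 + 15
  33 = 2 · 15 + 3
  15 = 5 · 3 + 0
gcd(435, 129) = 3.
Track Bezout coefficients alongside the remainders: start with r₀ = 435 = a·1 + b·0 (s = 1, t = 0) and r₁ = 129 = a·0 + b·1 (s = 0, t = 1); each new remainder r_{k+1} = r_{k-1} − q_k·r_k inherits s_{k+1} = s_{k-1} − q_k·s_k, t_{k+1} = t_{k-1} − q_k·t_k, so r_k = a·s_k + b·t_k at every step:
  q = 3: r = 48, s = 1 − 3·0 = 1, t = 0 − 3·1 = -3  (check: 435·1 + 129·(-3) = 48)
  q = 2: r = 33, s = 0 − 2·1 = -2, t = 1 − 2·(-3) = 7  (check: 435·(-2) + 129·7 = 33)
  q = 1: r = 15, s = 1 − 1·(-2) = 3, t = -3 − 1·7 = -10  (check: 435·3 + 129·(-10) = 15)
  q = 2: r = 3, s = -2 − 2·3 = -8, t = 7 − 2·(-10) = 27  (check: 435·(-8) + 129·27 = 3)
The row with r = 3 (the gcd) gives the Bezout coefficients s = -8, t = 27.
Result: 435 · (-8) + 129 · (27) = 3.

gcd(435, 129) = 3; s = -8, t = 27 (check: 435·(-8) + 129·27 = 3).


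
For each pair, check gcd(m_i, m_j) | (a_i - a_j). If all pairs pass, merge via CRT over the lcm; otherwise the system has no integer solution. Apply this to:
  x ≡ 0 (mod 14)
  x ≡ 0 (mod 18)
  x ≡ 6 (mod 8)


Moduli 14, 18, 8 are not pairwise coprime, so CRT works modulo lcm(m_i) when all pairwise compatibility conditions hold.
Pairwise compatibility: gcd(m_i, m_j) must divide a_i - a_j for every pair.
Merge one congruence at a time:
  Start: x ≡ 0 (mod 14).
  Combine with x ≡ 0 (mod 18): gcd(14, 18) = 2; 0 - 0 = 0, which IS divisible by 2, so compatible.
    Write x = 0 + 14·t and substitute into x ≡ 0 (mod 18): 14·t ≡ 0 − 0 = 0 (mod 18).
    Divide the congruence (and modulus) by g = 2: 7·t ≡ 0 (mod 9).
    The inverse of 7 mod 9 is 4 (since 7·4 = 28 = 3·9 + 1), so t ≡ 4·0 = 0 ≡ 0 (mod 9).
    Then x = 0 + 14·0 = 0, valid modulo lcm(14, 18) = 126: x ≡ 0 (mod 126).
  Combine with x ≡ 6 (mod 8): gcd(126, 8) = 2; 6 - 0 = 6, which IS divisible by 2, so compatible.
    Write x = 0 + 126·t and substitute into x ≡ 6 (mod 8): 126·t ≡ 6 − 0 = 6 (mod 8).
    Divide the congruence (and modulus) by g = 2: 63·t ≡ 3 (mod 4).
    Reduce coefficients mod 4: 3·t ≡ 3 (mod 4).
    The inverse of 3 mod 4 is 3 (since 3·3 = 9 = 2·4 + 1), so t ≡ 3·3 = 9 ≡ 1 (mod 4).
    Then x = 0 + 126·1 = 126, valid modulo lcm(126, 8) = 504: x ≡ 126 (mod 504).
Verify: 126 mod 14 = 0, 126 mod 18 = 0, 126 mod 8 = 6.

x ≡ 126 (mod 504).


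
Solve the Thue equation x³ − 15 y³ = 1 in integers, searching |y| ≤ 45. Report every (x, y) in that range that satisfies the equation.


The equation is x³ - 15y³ = 1. For fixed y, x³ = 15·y³ + 1, so a solution requires the RHS to be a perfect cube.
Strategy: iterate y from -45 to 45, compute RHS = 15·y³ + 1, and check whether it is a (positive or negative) perfect cube.
Check small values of y:
  y = 0: RHS = 1 = (1)³ ⇒ x = 1 works.
  y = 1: RHS = 16 is not a perfect cube.
  y = -1: RHS = -14 is not a perfect cube.
  y = 2: RHS = 121 is not a perfect cube.
  y = -2: RHS = -119 is not a perfect cube.
  y = 3: RHS = 406 is not a perfect cube.
  y = -3: RHS = -404 is not a perfect cube.
Continuing the search up to |y| = 45 finds no further solutions beyond those listed.
Collected solutions: (1, 0).

Solutions (with |y| ≤ 45): (1, 0).


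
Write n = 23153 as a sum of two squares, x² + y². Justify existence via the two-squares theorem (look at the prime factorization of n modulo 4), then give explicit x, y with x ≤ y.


Step 1: Factor n = 23153 = 13^2 · 137.
Step 2: Check the mod-4 condition on each prime factor: 13 ≡ 1 (mod 4), exponent 2; 137 ≡ 1 (mod 4), exponent 1.
All primes ≡ 3 (mod 4) appear to even exponent (or don't appear), so by the two-squares theorem n IS expressible as a sum of two squares.
Step 3: Build a representation. Here n = 13 · 13 · 137 is a product of primes ≡ 1 (mod 4). Each prime p ≡ 1 (mod 4) is itself a sum of two squares; find a² by testing p − a² for a perfect square:
  13: 13 − 1² = 12, 13 − 2² = 9 = 3² ⇒ 13 = 2² + 3².
  137: 137 − 1² = 136, 137 − 2² = 133, 137 − 3² = 128, 137 − 4² = 121 = 11² ⇒ 137 = 4² + 11².
  Combine using the Brahmagupta–Fibonacci identity (a² + b²)(c² + d²) = (ac − bd)² + (ad + bc)² = (ac + bd)² + (ad − bc)²:
  13 · 13 = 169: from (2² + 3²)(2² + 3²), take (2·2 − 3·3, 2·3 + 3·2) = (4 − 9, 6 + 6) = (-5, 12); dropping signs (only squares matter) gives (5, 12); check 5² + 12² = 25 + 144 = 169 ✓.
  169 · 137 = 23153: from (5² + 12²)(4² + 11²), take (5·4 − 12·11, 5·11 + 12·4) = (20 − 132, 55 + 48) = (-112, 103); dropping signs (only squares matter) gives (112, 103); check 112² + 103² = 12544 + 10609 = 23153 ✓.
Step 4: Order so x ≤ y and verify: 103² + 112² = 10609 + 12544 = 23153 = n. ✓

n = 23153 = 103² + 112² (one valid representation with x ≤ y).


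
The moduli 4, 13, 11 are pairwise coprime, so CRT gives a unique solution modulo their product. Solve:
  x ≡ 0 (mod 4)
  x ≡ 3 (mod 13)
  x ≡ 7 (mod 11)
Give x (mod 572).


Moduli 4, 13, 11 are pairwise coprime; by CRT there is a unique solution modulo M = 4 · 13 · 11 = 572.
Solve pairwise, accumulating the modulus:
  Start with x ≡ 0 (mod 4).
  Combine with x ≡ 3 (mod 13): since gcd(4, 13) = 1, we get a unique residue mod 52.
    Write x = 0 + 4·t and substitute into x ≡ 3 (mod 13): 4·t ≡ 3 − 0 = 3 (mod 13).
    The inverse of 4 mod 13 is 10 (since 4·10 = 40 = 3·13 + 1), so t ≡ 10·3 = 30 ≡ 4 (mod 13).
    Then x = 0 + 4·4 = 16, valid modulo lcm(4, 13) = 52: x ≡ 16 (mod 52).
  Combine with x ≡ 7 (mod 11): since gcd(52, 11) = 1, we get a unique residue mod 572.
    Write x = 16 + 52·t and substitute into x ≡ 7 (mod 11): 52·t ≡ 7 − 16 = -9 (mod 11).
    Reduce coefficients mod 11: 8·t ≡ 2 (mod 11).
    The inverse of 8 mod 11 is 7 (since 8·7 = 56 = 5·11 + 1), so t ≡ 7·2 = 14 ≡ 3 (mod 11).
    Then x = 16 + 52·3 = 172, valid modulo lcm(52, 11) = 572: x ≡ 172 (mod 572).
Verify: 172 mod 4 = 0 ✓, 172 mod 13 = 3 ✓, 172 mod 11 = 7 ✓.

x ≡ 172 (mod 572).


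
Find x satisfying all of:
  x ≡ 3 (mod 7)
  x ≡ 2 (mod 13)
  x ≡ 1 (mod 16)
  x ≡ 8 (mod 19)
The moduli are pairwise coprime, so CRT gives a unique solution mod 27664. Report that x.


Product of moduli M = 7 · 13 · 16 · 19 = 27664.
Merge one congruence at a time:
  Start: x ≡ 3 (mod 7).
  Combine with x ≡ 2 (mod 13); new modulus lcm = 91.
    Write x = 3 + 7·t and substitute into x ≡ 2 (mod 13): 7·t ≡ 2 − 3 = -1 (mod 13).
    Reduce coefficients mod 13: 7·t ≡ 12 (mod 13).
    The inverse of 7 mod 13 is 2 (since 7·2 = 14 = 1·13 + 1), so t ≡ 2·12 = 24 ≡ 11 (mod 13).
    Then x = 3 + 7·11 = 80, valid modulo lcm(7, 13) = 91: x ≡ 80 (mod 91).
  Combine with x ≡ 1 (mod 16); new modulus lcm = 1456.
    Write x = 80 + 91·t and substitute into x ≡ 1 (mod 16): 91·t ≡ 1 − 80 = -79 (mod 16).
    Reduce coefficients mod 16: 11·t ≡ 1 (mod 16).
    The inverse of 11 mod 16 is 3 (since 11·3 = 33 = 2·16 + 1), so t ≡ 3·1 = 3 ≡ 3 (mod 16).
    Then x = 80 + 91·3 = 353, valid modulo lcm(91, 16) = 1456: x ≡ 353 (mod 1456).
  Combine with x ≡ 8 (mod 19); new modulus lcm = 27664.
    Write x = 353 + 1456·t and substitute into x ≡ 8 (mod 19): 1456·t ≡ 8 − 353 = -345 (mod 19).
    Reduce coefficients mod 19: 12·t ≡ 16 (mod 19).
    The inverse of 12 mod 19 is 8 (since 12·8 = 96 = 5·19 + 1), so t ≡ 8·16 = 128 ≡ 14 (mod 19).
    Then x = 353 + 1456·14 = 20737, valid modulo lcm(1456, 19) = 27664: x ≡ 20737 (mod 27664).
Verify against each original: 20737 mod 7 = 3, 20737 mod 13 = 2, 20737 mod 16 = 1, 20737 mod 19 = 8.

x ≡ 20737 (mod 27664).


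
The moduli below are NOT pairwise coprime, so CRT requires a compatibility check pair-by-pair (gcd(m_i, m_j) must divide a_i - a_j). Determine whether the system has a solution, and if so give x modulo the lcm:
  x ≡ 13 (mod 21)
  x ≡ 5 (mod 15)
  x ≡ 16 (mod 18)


Moduli 21, 15, 18 are not pairwise coprime, so CRT works modulo lcm(m_i) when all pairwise compatibility conditions hold.
Pairwise compatibility: gcd(m_i, m_j) must divide a_i - a_j for every pair.
Merge one congruence at a time:
  Start: x ≡ 13 (mod 21).
  Combine with x ≡ 5 (mod 15): gcd(21, 15) = 3, and 5 - 13 = -8 is NOT divisible by 3.
    ⇒ system is inconsistent (no integer solution).

No solution (the system is inconsistent).


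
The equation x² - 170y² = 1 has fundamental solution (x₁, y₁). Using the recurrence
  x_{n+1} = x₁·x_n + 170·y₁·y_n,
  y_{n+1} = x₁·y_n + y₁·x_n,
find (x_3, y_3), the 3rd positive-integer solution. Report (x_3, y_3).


Step 1: Find the fundamental solution (x₁, y₁) of x² - 170y² = 1.
  Expand √170 as a continued fraction. a₀ = ⌊√170⌋ = 13; iterate m_{k+1} = d_k·a_k − m_k, d_{k+1} = (170 − m_{k+1}²)/d_k, a_{k+1} = ⌊(a₀ + m_{k+1})/d_{k+1}⌋ (starting m₀ = 0, d₀ = 1), with convergents p_k = a_k·p_{k-1} + p_{k-2}, q_k = a_k·q_{k-1} + q_{k-2} (p₋₁ = 1, q₋₁ = 0):
  k = 0: a₀ = 13; p₀/q₀ = 13/1; p₀² − 170·q₀² = 169 − 170 = -1.
  k = 1: m = 13, d = 1, a = ⌊(13 + 13)/1⌋ = 26; p/q = (26·13 + 1)/(26·1 + 0) = 339/26; p² − 170·q² = 114921 − 114920 = 1.
  The first convergent with p² − 170·q² = 1 gives the fundamental solution (x₁, y₁) = (339, 26).
Step 2: Apply the recurrence (x_{n+1}, y_{n+1}) = (x₁x_n + 170y₁y_n, x₁y_n + y₁x_n) repeatedly.
  From (x_1, y_1) = (339, 26): x_2 = 339·339 + 170·26·26 = 229841; y_2 = 339·26 + 26·339 = 17628.
  From (x_2, y_2) = (229841, 17628): x_3 = 339·229841 + 170·26·17628 = 155831859; y_3 = 339·17628 + 26·229841 = 11951758.
Step 3: Verify x_3² - 170·y_3² = 24283568279395881 - 24283568279395880 = 1 (should be 1). ✓

(x_1, y_1) = (339, 26); (x_3, y_3) = (155831859, 11951758).


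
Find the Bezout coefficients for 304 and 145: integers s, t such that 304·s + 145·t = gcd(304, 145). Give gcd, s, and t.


Euclidean algorithm on (304, 145) — divide until remainder is 0:
  304 = 2 · 145 + 14
  145 = 10 · 14 + 5
  14 = 2 · 5 + 4
  5 = 1 · 4 + 1
  4 = 4 · 1 + 0
gcd(304, 145) = 1.
Track Bezout coefficients alongside the remainders: start with r₀ = 304 = a·1 + b·0 (s = 1, t = 0) and r₁ = 145 = a·0 + b·1 (s = 0, t = 1); each new remainder r_{k+1} = r_{k-1} − q_k·r_k inherits s_{k+1} = s_{k-1} − q_k·s_k, t_{k+1} = t_{k-1} − q_k·t_k, so r_k = a·s_k + b·t_k at every step:
  q = 2: r = 14, s = 1 − 2·0 = 1, t = 0 − 2·1 = -2  (check: 304·1 + 145·(-2) = 14)
  q = 10: r = 5, s = 0 − 10·1 = -10, t = 1 − 10·(-2) = 21  (check: 304·(-10) + 145·21 = 5)
  q = 2: r = 4, s = 1 − 2·(-10) = 21, t = -2 − 2·21 = -44  (check: 304·21 + 145·(-44) = 4)
  q = 1: r = 1, s = -10 − 1·21 = -31, t = 21 − 1·(-44) = 65  (check: 304·(-31) + 145·65 = 1)
The row with r = 1 (the gcd) gives the Bezout coefficients s = -31, t = 65.
Result: 304 · (-31) + 145 · (65) = 1.

gcd(304, 145) = 1; s = -31, t = 65 (check: 304·(-31) + 145·65 = 1).


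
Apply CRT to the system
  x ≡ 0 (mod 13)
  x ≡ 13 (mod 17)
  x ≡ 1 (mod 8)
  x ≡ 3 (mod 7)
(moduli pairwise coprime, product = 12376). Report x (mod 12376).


Product of moduli M = 13 · 17 · 8 · 7 = 12376.
Merge one congruence at a time:
  Start: x ≡ 0 (mod 13).
  Combine with x ≡ 13 (mod 17); new modulus lcm = 221.
    Write x = 0 + 13·t and substitute into x ≡ 13 (mod 17): 13·t ≡ 13 − 0 = 13 (mod 17).
    The inverse of 13 mod 17 is 4 (since 13·4 = 52 = 3·17 + 1), so t ≡ 4·13 = 52 ≡ 1 (mod 17).
    Then x = 0 + 13·1 = 13, valid modulo lcm(13, 17) = 221: x ≡ 13 (mod 221).
  Combine with x ≡ 1 (mod 8); new modulus lcm = 1768.
    Write x = 13 + 221·t and substitute into x ≡ 1 (mod 8): 221·t ≡ 1 − 13 = -12 (mod 8).
    Reduce coefficients mod 8: 5·t ≡ 4 (mod 8).
    The inverse of 5 mod 8 is 5 (since 5·5 = 25 = 3·8 + 1), so t ≡ 5·4 = 20 ≡ 4 (mod 8).
    Then x = 13 + 221·4 = 897, valid modulo lcm(221, 8) = 1768: x ≡ 897 (mod 1768).
  Combine with x ≡ 3 (mod 7); new modulus lcm = 12376.
    Write x = 897 + 1768·t and substitute into x ≡ 3 (mod 7): 1768·t ≡ 3 − 897 = -894 (mod 7).
    Reduce coefficients mod 7: 4·t ≡ 2 (mod 7).
    The inverse of 4 mod 7 is 2 (since 4·2 = 8 = 1·7 + 1), so t ≡ 2·2 = 4 ≡ 4 (mod 7).
    Then x = 897 + 1768·4 = 7969, valid modulo lcm(1768, 7) = 12376: x ≡ 7969 (mod 12376).
Verify against each original: 7969 mod 13 = 0, 7969 mod 17 = 13, 7969 mod 8 = 1, 7969 mod 7 = 3.

x ≡ 7969 (mod 12376).


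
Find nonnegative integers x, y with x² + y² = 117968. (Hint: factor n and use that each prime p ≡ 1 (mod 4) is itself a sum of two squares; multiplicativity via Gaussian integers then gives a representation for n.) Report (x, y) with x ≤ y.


Step 1: Factor n = 117968 = 2^4 · 73 · 101.
Step 2: Check the mod-4 condition on each prime factor: 2 = 2 (special); 73 ≡ 1 (mod 4), exponent 1; 101 ≡ 1 (mod 4), exponent 1.
All primes ≡ 3 (mod 4) appear to even exponent (or don't appear), so by the two-squares theorem n IS expressible as a sum of two squares.
Step 3: Build a representation. Group n = k² · m with k = 4 and m = 73 · 101 = 7373 (a product of primes ≡ 1 (mod 4)); a representation of m scales to one of n via (k·x)² + (k·y)² = k²(x² + y²). Each prime p ≡ 1 (mod 4) is itself a sum of two squares; find a² by testing p − a² for a perfect square:
  73: 73 − 1² = 72, 73 − 2² = 69, 73 − 3² = 64 = 8² ⇒ 73 = 3² + 8².
  101: 101 − 1² = 100 = 10² ⇒ 101 = 1² + 10².
  Combine using the Brahmagupta–Fibonacci identity (a² + b²)(c² + d²) = (ac − bd)² + (ad + bc)² = (ac + bd)² + (ad − bc)²:
  73 · 101 = 7373: from (3² + 8²)(1² + 10²), take (3·1 − 8·10, 3·10 + 8·1) = (3 − 80, 30 + 8) = (-77, 38); dropping signs (only squares matter) gives (77, 38); check 77² + 38² = 5929 + 1444 = 7373 ✓.
  Scale by k = 4: (4·77, 4·38) = (308, 152).
Step 4: Order so x ≤ y and verify: 152² + 308² = 23104 + 94864 = 117968 = n. ✓

n = 117968 = 152² + 308² (one valid representation with x ≤ y).


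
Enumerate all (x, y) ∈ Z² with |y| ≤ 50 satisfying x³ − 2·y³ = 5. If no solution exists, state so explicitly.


The equation is x³ - 2y³ = 5. For fixed y, x³ = 2·y³ + 5, so a solution requires the RHS to be a perfect cube.
Strategy: iterate y from -50 to 50, compute RHS = 2·y³ + 5, and check whether it is a (positive or negative) perfect cube.
Check small values of y:
  y = 0: RHS = 5 is not a perfect cube.
  y = 1: RHS = 7 is not a perfect cube.
  y = -1: RHS = 3 is not a perfect cube.
  y = 2: RHS = 21 is not a perfect cube.
  y = -2: RHS = -11 is not a perfect cube.
  y = 3: RHS = 59 is not a perfect cube.
  y = -3: RHS = -49 is not a perfect cube.
Continuing the search up to |y| = 50 finds no solutions either.
No (x, y) in the scanned range satisfies the equation.

No integer solutions with |y| ≤ 50.


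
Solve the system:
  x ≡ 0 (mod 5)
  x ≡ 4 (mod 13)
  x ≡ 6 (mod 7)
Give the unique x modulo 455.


Moduli 5, 13, 7 are pairwise coprime; by CRT there is a unique solution modulo M = 5 · 13 · 7 = 455.
Solve pairwise, accumulating the modulus:
  Start with x ≡ 0 (mod 5).
  Combine with x ≡ 4 (mod 13): since gcd(5, 13) = 1, we get a unique residue mod 65.
    Write x = 0 + 5·t and substitute into x ≡ 4 (mod 13): 5·t ≡ 4 − 0 = 4 (mod 13).
    The inverse of 5 mod 13 is 8 (since 5·8 = 40 = 3·13 + 1), so t ≡ 8·4 = 32 ≡ 6 (mod 13).
    Then x = 0 + 5·6 = 30, valid modulo lcm(5, 13) = 65: x ≡ 30 (mod 65).
  Combine with x ≡ 6 (mod 7): since gcd(65, 7) = 1, we get a unique residue mod 455.
    Write x = 30 + 65·t and substitute into x ≡ 6 (mod 7): 65·t ≡ 6 − 30 = -24 (mod 7).
    Reduce coefficients mod 7: 2·t ≡ 4 (mod 7).
    The inverse of 2 mod 7 is 4 (since 2·4 = 8 = 1·7 + 1), so t ≡ 4·4 = 16 ≡ 2 (mod 7).
    Then x = 30 + 65·2 = 160, valid modulo lcm(65, 7) = 455: x ≡ 160 (mod 455).
Verify: 160 mod 5 = 0 ✓, 160 mod 13 = 4 ✓, 160 mod 7 = 6 ✓.

x ≡ 160 (mod 455).


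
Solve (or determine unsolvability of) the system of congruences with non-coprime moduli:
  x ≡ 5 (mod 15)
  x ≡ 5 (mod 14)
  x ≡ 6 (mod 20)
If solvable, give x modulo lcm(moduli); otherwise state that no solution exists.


Moduli 15, 14, 20 are not pairwise coprime, so CRT works modulo lcm(m_i) when all pairwise compatibility conditions hold.
Pairwise compatibility: gcd(m_i, m_j) must divide a_i - a_j for every pair.
Merge one congruence at a time:
  Start: x ≡ 5 (mod 15).
  Combine with x ≡ 5 (mod 14): gcd(15, 14) = 1; 5 - 5 = 0, which IS divisible by 1, so compatible.
    Write x = 5 + 15·t and substitute into x ≡ 5 (mod 14): 15·t ≡ 5 − 5 = 0 (mod 14).
    Reduce coefficients mod 14: 1·t ≡ 0 (mod 14).
    So t ≡ 0 (mod 14).
    Then x = 5 + 15·0 = 5, valid modulo lcm(15, 14) = 210: x ≡ 5 (mod 210).
  Combine with x ≡ 6 (mod 20): gcd(210, 20) = 10, and 6 - 5 = 1 is NOT divisible by 10.
    ⇒ system is inconsistent (no integer solution).

No solution (the system is inconsistent).


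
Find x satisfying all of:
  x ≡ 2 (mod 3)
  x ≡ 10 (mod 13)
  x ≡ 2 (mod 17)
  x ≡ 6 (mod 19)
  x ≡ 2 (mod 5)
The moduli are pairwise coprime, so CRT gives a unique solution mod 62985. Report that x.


Product of moduli M = 3 · 13 · 17 · 19 · 5 = 62985.
Merge one congruence at a time:
  Start: x ≡ 2 (mod 3).
  Combine with x ≡ 10 (mod 13); new modulus lcm = 39.
    Write x = 2 + 3·t and substitute into x ≡ 10 (mod 13): 3·t ≡ 10 − 2 = 8 (mod 13).
    The inverse of 3 mod 13 is 9 (since 3·9 = 27 = 2·13 + 1), so t ≡ 9·8 = 72 ≡ 7 (mod 13).
    Then x = 2 + 3·7 = 23, valid modulo lcm(3, 13) = 39: x ≡ 23 (mod 39).
  Combine with x ≡ 2 (mod 17); new modulus lcm = 663.
    Write x = 23 + 39·t and substitute into x ≡ 2 (mod 17): 39·t ≡ 2 − 23 = -21 (mod 17).
    Reduce coefficients mod 17: 5·t ≡ 13 (mod 17).
    The inverse of 5 mod 17 is 7 (since 5·7 = 35 = 2·17 + 1), so t ≡ 7·13 = 91 ≡ 6 (mod 17).
    Then x = 23 + 39·6 = 257, valid modulo lcm(39, 17) = 663: x ≡ 257 (mod 663).
  Combine with x ≡ 6 (mod 19); new modulus lcm = 12597.
    Write x = 257 + 663·t and substitute into x ≡ 6 (mod 19): 663·t ≡ 6 − 257 = -251 (mod 19).
    Reduce coefficients mod 19: 17·t ≡ 15 (mod 19).
    The inverse of 17 mod 19 is 9 (since 17·9 = 153 = 8·19 + 1), so t ≡ 9·15 = 135 ≡ 2 (mod 19).
    Then x = 257 + 663·2 = 1583, valid modulo lcm(663, 19) = 12597: x ≡ 1583 (mod 12597).
  Combine with x ≡ 2 (mod 5); new modulus lcm = 62985.
    Write x = 1583 + 12597·t and substitute into x ≡ 2 (mod 5): 12597·t ≡ 2 − 1583 = -1581 (mod 5).
    Reduce coefficients mod 5: 2·t ≡ 4 (mod 5).
    The inverse of 2 mod 5 is 3 (since 2·3 = 6 = 1·5 + 1), so t ≡ 3·4 = 12 ≡ 2 (mod 5).
    Then x = 1583 + 12597·2 = 26777, valid modulo lcm(12597, 5) = 62985: x ≡ 26777 (mod 62985).
Verify against each original: 26777 mod 3 = 2, 26777 mod 13 = 10, 26777 mod 17 = 2, 26777 mod 19 = 6, 26777 mod 5 = 2.

x ≡ 26777 (mod 62985).


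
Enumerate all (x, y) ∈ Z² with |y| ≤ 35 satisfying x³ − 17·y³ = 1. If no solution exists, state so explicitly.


The equation is x³ - 17y³ = 1. For fixed y, x³ = 17·y³ + 1, so a solution requires the RHS to be a perfect cube.
Strategy: iterate y from -35 to 35, compute RHS = 17·y³ + 1, and check whether it is a (positive or negative) perfect cube.
Check small values of y:
  y = 0: RHS = 1 = (1)³ ⇒ x = 1 works.
  y = 1: RHS = 18 is not a perfect cube.
  y = -1: RHS = -16 is not a perfect cube.
  y = 2: RHS = 137 is not a perfect cube.
  y = -2: RHS = -135 is not a perfect cube.
  y = 3: RHS = 460 is not a perfect cube.
  y = -3: RHS = -458 is not a perfect cube.
Continuing, at y = 7: RHS = 5832 = (18)³ ⇒ x = 18 works.
Searching the remaining y in |y| ≤ 35 finds no further solutions.
Collected solutions: (1, 0), (18, 7).

Solutions (with |y| ≤ 35): (1, 0), (18, 7).


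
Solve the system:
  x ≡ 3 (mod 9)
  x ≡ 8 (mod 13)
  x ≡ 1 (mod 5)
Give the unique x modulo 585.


Moduli 9, 13, 5 are pairwise coprime; by CRT there is a unique solution modulo M = 9 · 13 · 5 = 585.
Solve pairwise, accumulating the modulus:
  Start with x ≡ 3 (mod 9).
  Combine with x ≡ 8 (mod 13): since gcd(9, 13) = 1, we get a unique residue mod 117.
    Write x = 3 + 9·t and substitute into x ≡ 8 (mod 13): 9·t ≡ 8 − 3 = 5 (mod 13).
    The inverse of 9 mod 13 is 3 (since 9·3 = 27 = 2·13 + 1), so t ≡ 3·5 = 15 ≡ 2 (mod 13).
    Then x = 3 + 9·2 = 21, valid modulo lcm(9, 13) = 117: x ≡ 21 (mod 117).
  Combine with x ≡ 1 (mod 5): since gcd(117, 5) = 1, we get a unique residue mod 585.
    Write x = 21 + 117·t and substitute into x ≡ 1 (mod 5): 117·t ≡ 1 − 21 = -20 (mod 5).
    Reduce coefficients mod 5: 2·t ≡ 0 (mod 5).
    The inverse of 2 mod 5 is 3 (since 2·3 = 6 = 1·5 + 1), so t ≡ 3·0 = 0 ≡ 0 (mod 5).
    Then x = 21 + 117·0 = 21, valid modulo lcm(117, 5) = 585: x ≡ 21 (mod 585).
Verify: 21 mod 9 = 3 ✓, 21 mod 13 = 8 ✓, 21 mod 5 = 1 ✓.

x ≡ 21 (mod 585).


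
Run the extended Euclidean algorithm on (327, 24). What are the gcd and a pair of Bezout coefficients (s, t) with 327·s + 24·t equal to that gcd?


Euclidean algorithm on (327, 24) — divide until remainder is 0:
  327 = 13 · 24 + 15
  24 = 1 · 15 + 9
  15 = 1 · 9 + 6
  9 = 1 · 6 + 3
  6 = 2 · 3 + 0
gcd(327, 24) = 3.
Track Bezout coefficients alongside the remainders: start with r₀ = 327 = a·1 + b·0 (s = 1, t = 0) and r₁ = 24 = a·0 + b·1 (s = 0, t = 1); each new remainder r_{k+1} = r_{k-1} − q_k·r_k inherits s_{k+1} = s_{k-1} − q_k·s_k, t_{k+1} = t_{k-1} − q_k·t_k, so r_k = a·s_k + b·t_k at every step:
  q = 13: r = 15, s = 1 − 13·0 = 1, t = 0 − 13·1 = -13  (check: 327·1 + 24·(-13) = 15)
  q = 1: r = 9, s = 0 − 1·1 = -1, t = 1 − 1·(-13) = 14  (check: 327·(-1) + 24·14 = 9)
  q = 1: r = 6, s = 1 − 1·(-1) = 2, t = -13 − 1·14 = -27  (check: 327·2 + 24·(-27) = 6)
  q = 1: r = 3, s = -1 − 1·2 = -3, t = 14 − 1·(-27) = 41  (check: 327·(-3) + 24·41 = 3)
The row with r = 3 (the gcd) gives the Bezout coefficients s = -3, t = 41.
Result: 327 · (-3) + 24 · (41) = 3.

gcd(327, 24) = 3; s = -3, t = 41 (check: 327·(-3) + 24·41 = 3).


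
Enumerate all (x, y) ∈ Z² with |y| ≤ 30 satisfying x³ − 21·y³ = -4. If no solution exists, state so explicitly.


The equation is x³ - 21y³ = -4. For fixed y, x³ = 21·y³ − 4, so a solution requires the RHS to be a perfect cube.
Strategy: iterate y from -30 to 30, compute RHS = 21·y³ − 4, and check whether it is a (positive or negative) perfect cube.
Check small values of y:
  y = 0: RHS = -4 is not a perfect cube.
  y = 1: RHS = 17 is not a perfect cube.
  y = -1: RHS = -25 is not a perfect cube.
  y = 2: RHS = 164 is not a perfect cube.
  y = -2: RHS = -172 is not a perfect cube.
  y = 3: RHS = 563 is not a perfect cube.
  y = -3: RHS = -571 is not a perfect cube.
Continuing the search up to |y| = 30 finds no solutions either.
No (x, y) in the scanned range satisfies the equation.

No integer solutions with |y| ≤ 30.


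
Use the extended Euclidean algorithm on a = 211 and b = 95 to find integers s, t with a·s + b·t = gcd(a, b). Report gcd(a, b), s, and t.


Euclidean algorithm on (211, 95) — divide until remainder is 0:
  211 = 2 · 95 + 21
  95 = 4 · 21 + 11
  21 = 1 · 11 + 10
  11 = 1 · 10 + 1
  10 = 10 · 1 + 0
gcd(211, 95) = 1.
Track Bezout coefficients alongside the remainders: start with r₀ = 211 = a·1 + b·0 (s = 1, t = 0) and r₁ = 95 = a·0 + b·1 (s = 0, t = 1); each new remainder r_{k+1} = r_{k-1} − q_k·r_k inherits s_{k+1} = s_{k-1} − q_k·s_k, t_{k+1} = t_{k-1} − q_k·t_k, so r_k = a·s_k + b·t_k at every step:
  q = 2: r = 21, s = 1 − 2·0 = 1, t = 0 − 2·1 = -2  (check: 211·1 + 95·(-2) = 21)
  q = 4: r = 11, s = 0 − 4·1 = -4, t = 1 − 4·(-2) = 9  (check: 211·(-4) + 95·9 = 11)
  q = 1: r = 10, s = 1 − 1·(-4) = 5, t = -2 − 1·9 = -11  (check: 211·5 + 95·(-11) = 10)
  q = 1: r = 1, s = -4 − 1·5 = -9, t = 9 − 1·(-11) = 20  (check: 211·(-9) + 95·20 = 1)
The row with r = 1 (the gcd) gives the Bezout coefficients s = -9, t = 20.
Result: 211 · (-9) + 95 · (20) = 1.

gcd(211, 95) = 1; s = -9, t = 20 (check: 211·(-9) + 95·20 = 1).


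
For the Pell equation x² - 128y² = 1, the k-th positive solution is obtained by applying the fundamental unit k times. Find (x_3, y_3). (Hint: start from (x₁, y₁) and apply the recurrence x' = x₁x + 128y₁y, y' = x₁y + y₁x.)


Step 1: Find the fundamental solution (x₁, y₁) of x² - 128y² = 1.
  Expand √128 as a continued fraction. a₀ = ⌊√128⌋ = 11; iterate m_{k+1} = d_k·a_k − m_k, d_{k+1} = (128 − m_{k+1}²)/d_k, a_{k+1} = ⌊(a₀ + m_{k+1})/d_{k+1}⌋ (starting m₀ = 0, d₀ = 1), with convergents p_k = a_k·p_{k-1} + p_{k-2}, q_k = a_k·q_{k-1} + q_{k-2} (p₋₁ = 1, q₋₁ = 0):
  k = 0: a₀ = 11; p₀/q₀ = 11/1; p₀² − 128·q₀² = 121 − 128 = -7.
  k = 1: m = 11, d = 7, a = ⌊(11 + 11)/7⌋ = 3; p/q = (3·11 + 1)/(3·1 + 0) = 34/3; p² − 128·q² = 1156 − 1152 = 4.
  k = 2: m = 10, d = 4, a = ⌊(11 + 10)/4⌋ = 5; p/q = (5·34 + 11)/(5·3 + 1) = 181/16; p² − 128·q² = 32761 − 32768 = -7.
  k = 3: m = 10, d = 7, a = ⌊(11 + 10)/7⌋ = 3; p/q = (3·181 + 34)/(3·16 + 3) = 577/51; p² − 128·q² = 332929 − 332928 = 1.
  The first convergent with p² − 128·q² = 1 gives the fundamental solution (x₁, y₁) = (577, 51).
Step 2: Apply the recurrence (x_{n+1}, y_{n+1}) = (x₁x_n + 128y₁y_n, x₁y_n + y₁x_n) repeatedly.
  From (x_1, y_1) = (577, 51): x_2 = 577·577 + 128·51·51 = 665857; y_2 = 577·51 + 51·577 = 58854.
  From (x_2, y_2) = (665857, 58854): x_3 = 577·665857 + 128·51·58854 = 768398401; y_3 = 577·58854 + 51·665857 = 67917465.
Step 3: Verify x_3² - 128·y_3² = 590436102659356801 - 590436102659356800 = 1 (should be 1). ✓

(x_1, y_1) = (577, 51); (x_3, y_3) = (768398401, 67917465).


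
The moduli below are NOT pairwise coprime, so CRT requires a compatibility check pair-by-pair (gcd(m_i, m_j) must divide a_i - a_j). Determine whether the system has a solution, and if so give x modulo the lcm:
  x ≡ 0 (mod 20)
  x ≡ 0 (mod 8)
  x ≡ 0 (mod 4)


Moduli 20, 8, 4 are not pairwise coprime, so CRT works modulo lcm(m_i) when all pairwise compatibility conditions hold.
Pairwise compatibility: gcd(m_i, m_j) must divide a_i - a_j for every pair.
Merge one congruence at a time:
  Start: x ≡ 0 (mod 20).
  Combine with x ≡ 0 (mod 8): gcd(20, 8) = 4; 0 - 0 = 0, which IS divisible by 4, so compatible.
    Write x = 0 + 20·t and substitute into x ≡ 0 (mod 8): 20·t ≡ 0 − 0 = 0 (mod 8).
    Divide the congruence (and modulus) by g = 4: 5·t ≡ 0 (mod 2).
    Reduce coefficients mod 2: 1·t ≡ 0 (mod 2).
    So t ≡ 0 (mod 2).
    Then x = 0 + 20·0 = 0, valid modulo lcm(20, 8) = 40: x ≡ 0 (mod 40).
  Combine with x ≡ 0 (mod 4): gcd(40, 4) = 4; 0 - 0 = 0, which IS divisible by 4, so compatible.
    Write x = 0 + 40·t and substitute into x ≡ 0 (mod 4): 40·t ≡ 0 − 0 = 0 (mod 4).
    Divide the congruence (and modulus) by g = 4: 10·t ≡ 0 (mod 1).
    Modulo 1 every t works; take t = 0.
    Then x = 0 + 40·0 = 0, valid modulo lcm(40, 4) = 40: x ≡ 0 (mod 40).
Verify: 0 mod 20 = 0, 0 mod 8 = 0, 0 mod 4 = 0.

x ≡ 0 (mod 40).


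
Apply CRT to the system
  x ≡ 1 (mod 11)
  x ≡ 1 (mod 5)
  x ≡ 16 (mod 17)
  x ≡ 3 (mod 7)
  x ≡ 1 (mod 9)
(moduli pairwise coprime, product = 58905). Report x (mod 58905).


Product of moduli M = 11 · 5 · 17 · 7 · 9 = 58905.
Merge one congruence at a time:
  Start: x ≡ 1 (mod 11).
  Combine with x ≡ 1 (mod 5); new modulus lcm = 55.
    Write x = 1 + 11·t and substitute into x ≡ 1 (mod 5): 11·t ≡ 1 − 1 = 0 (mod 5).
    Reduce coefficients mod 5: 1·t ≡ 0 (mod 5).
    So t ≡ 0 (mod 5).
    Then x = 1 + 11·0 = 1, valid modulo lcm(11, 5) = 55: x ≡ 1 (mod 55).
  Combine with x ≡ 16 (mod 17); new modulus lcm = 935.
    Write x = 1 + 55·t and substitute into x ≡ 16 (mod 17): 55·t ≡ 16 − 1 = 15 (mod 17).
    Reduce coefficients mod 17: 4·t ≡ 15 (mod 17).
    The inverse of 4 mod 17 is 13 (since 4·13 = 52 = 3·17 + 1), so t ≡ 13·15 = 195 ≡ 8 (mod 17).
    Then x = 1 + 55·8 = 441, valid modulo lcm(55, 17) = 935: x ≡ 441 (mod 935).
  Combine with x ≡ 3 (mod 7); new modulus lcm = 6545.
    Write x = 441 + 935·t and substitute into x ≡ 3 (mod 7): 935·t ≡ 3 − 441 = -438 (mod 7).
    Reduce coefficients mod 7: 4·t ≡ 3 (mod 7).
    The inverse of 4 mod 7 is 2 (since 4·2 = 8 = 1·7 + 1), so t ≡ 2·3 = 6 ≡ 6 (mod 7).
    Then x = 441 + 935·6 = 6051, valid modulo lcm(935, 7) = 6545: x ≡ 6051 (mod 6545).
  Combine with x ≡ 1 (mod 9); new modulus lcm = 58905.
    Write x = 6051 + 6545·t and substitute into x ≡ 1 (mod 9): 6545·t ≡ 1 − 6051 = -6050 (mod 9).
    Reduce coefficients mod 9: 2·t ≡ 7 (mod 9).
    The inverse of 2 mod 9 is 5 (since 2·5 = 10 = 1·9 + 1), so t ≡ 5·7 = 35 ≡ 8 (mod 9).
    Then x = 6051 + 6545·8 = 58411, valid modulo lcm(6545, 9) = 58905: x ≡ 58411 (mod 58905).
Verify against each original: 58411 mod 11 = 1, 58411 mod 5 = 1, 58411 mod 17 = 16, 58411 mod 7 = 3, 58411 mod 9 = 1.

x ≡ 58411 (mod 58905).


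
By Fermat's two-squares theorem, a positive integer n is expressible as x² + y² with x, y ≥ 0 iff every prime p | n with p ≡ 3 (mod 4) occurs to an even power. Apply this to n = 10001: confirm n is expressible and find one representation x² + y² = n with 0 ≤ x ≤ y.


Step 1: Factor n = 10001 = 73 · 137.
Step 2: Check the mod-4 condition on each prime factor: 73 ≡ 1 (mod 4), exponent 1; 137 ≡ 1 (mod 4), exponent 1.
All primes ≡ 3 (mod 4) appear to even exponent (or don't appear), so by the two-squares theorem n IS expressible as a sum of two squares.
Step 3: Build a representation. Here n = 73 · 137 is a product of primes ≡ 1 (mod 4). Each prime p ≡ 1 (mod 4) is itself a sum of two squares; find a² by testing p − a² for a perfect square:
  73: 73 − 1² = 72, 73 − 2² = 69, 73 − 3² = 64 = 8² ⇒ 73 = 3² + 8².
  137: 137 − 1² = 136, 137 − 2² = 133, 137 − 3² = 128, 137 − 4² = 121 = 11² ⇒ 137 = 4² + 11².
  Combine using the Brahmagupta–Fibonacci identity (a² + b²)(c² + d²) = (ac − bd)² + (ad + bc)² = (ac + bd)² + (ad − bc)²:
  73 · 137 = 10001: from (3² + 8²)(4² + 11²), take (3·4 − 8·11, 3·11 + 8·4) = (12 − 88, 33 + 32) = (-76, 65); dropping signs (only squares matter) gives (76, 65); check 76² + 65² = 5776 + 4225 = 10001 ✓.
Step 4: Order so x ≤ y and verify: 65² + 76² = 4225 + 5776 = 10001 = n. ✓

n = 10001 = 65² + 76² (one valid representation with x ≤ y).
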